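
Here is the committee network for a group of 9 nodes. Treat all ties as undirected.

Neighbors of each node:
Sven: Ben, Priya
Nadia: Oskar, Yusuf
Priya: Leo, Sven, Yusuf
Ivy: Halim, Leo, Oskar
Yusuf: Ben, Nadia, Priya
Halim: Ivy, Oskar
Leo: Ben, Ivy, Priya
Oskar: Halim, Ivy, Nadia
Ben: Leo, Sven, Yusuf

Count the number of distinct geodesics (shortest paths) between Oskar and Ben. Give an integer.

2

The shortest distance is 3. The length-3 paths are: Oskar–Ivy–Leo–Ben; Oskar–Nadia–Yusuf–Ben.
That gives 2 distinct shortest paths.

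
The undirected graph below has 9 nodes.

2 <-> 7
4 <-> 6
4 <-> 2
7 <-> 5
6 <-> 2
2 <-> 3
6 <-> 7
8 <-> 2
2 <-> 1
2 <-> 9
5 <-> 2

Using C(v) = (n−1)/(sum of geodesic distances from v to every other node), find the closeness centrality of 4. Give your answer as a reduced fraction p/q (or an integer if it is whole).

Distances from 4: 1:2, 2:1, 3:2, 5:2, 6:1, 7:2, 8:2, 9:2. Sum = 14.
n = 9, so closeness = 8/14 = 4/7.

4/7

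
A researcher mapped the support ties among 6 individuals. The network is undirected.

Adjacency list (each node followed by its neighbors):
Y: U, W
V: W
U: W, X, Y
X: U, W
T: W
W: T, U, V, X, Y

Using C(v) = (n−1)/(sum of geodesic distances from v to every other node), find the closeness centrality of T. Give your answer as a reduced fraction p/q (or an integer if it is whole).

Distances from T: U:2, V:2, W:1, X:2, Y:2. Sum = 9.
n = 6, so closeness = 5/9.

5/9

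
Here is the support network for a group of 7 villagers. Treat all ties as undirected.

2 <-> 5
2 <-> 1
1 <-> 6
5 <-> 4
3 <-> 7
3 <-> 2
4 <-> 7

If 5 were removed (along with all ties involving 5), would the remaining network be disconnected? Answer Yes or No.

No

Even without 5, every remaining node can still reach every other (the residual graph is connected), so 5 is not a cut vertex.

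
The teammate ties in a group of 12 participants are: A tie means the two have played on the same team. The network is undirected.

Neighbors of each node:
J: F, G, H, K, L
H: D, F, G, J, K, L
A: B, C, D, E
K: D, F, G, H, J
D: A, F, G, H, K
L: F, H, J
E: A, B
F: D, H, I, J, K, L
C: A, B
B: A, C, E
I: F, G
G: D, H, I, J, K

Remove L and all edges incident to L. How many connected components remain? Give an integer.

1

L's neighbors (F, H, and J) remain reachable from one another through other ties, so the rest of the network stays in one piece.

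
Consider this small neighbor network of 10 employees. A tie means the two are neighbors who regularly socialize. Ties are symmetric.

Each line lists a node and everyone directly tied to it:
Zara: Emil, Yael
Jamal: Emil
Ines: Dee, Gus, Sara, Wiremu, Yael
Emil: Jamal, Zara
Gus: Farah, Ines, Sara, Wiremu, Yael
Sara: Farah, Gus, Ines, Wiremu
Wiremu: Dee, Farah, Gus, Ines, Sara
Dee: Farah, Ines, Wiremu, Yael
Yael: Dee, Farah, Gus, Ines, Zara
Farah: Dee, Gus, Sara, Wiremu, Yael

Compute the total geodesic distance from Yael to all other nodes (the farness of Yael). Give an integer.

14

Distances from Yael: Dee:1, Emil:2, Farah:1, Gus:1, Ines:1, Jamal:3, Sara:2, Wiremu:2, Zara:1.
Sum = 1 + 2 + 1 + 1 + 1 + 3 + 2 + 2 + 1 = 14.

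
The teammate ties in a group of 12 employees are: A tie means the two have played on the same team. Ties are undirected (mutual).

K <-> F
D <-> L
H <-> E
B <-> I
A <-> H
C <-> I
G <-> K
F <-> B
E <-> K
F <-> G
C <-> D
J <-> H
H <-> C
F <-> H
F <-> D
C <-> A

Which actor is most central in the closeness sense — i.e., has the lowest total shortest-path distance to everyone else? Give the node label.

Farness (sum of distances to all others) for each node — A:24, B:24, C:20, D:21, E:25, F:17, G:25, H:18, I:25, J:28, K:24, L:31.
The smallest farness is 17, for F, so F has the highest closeness.

F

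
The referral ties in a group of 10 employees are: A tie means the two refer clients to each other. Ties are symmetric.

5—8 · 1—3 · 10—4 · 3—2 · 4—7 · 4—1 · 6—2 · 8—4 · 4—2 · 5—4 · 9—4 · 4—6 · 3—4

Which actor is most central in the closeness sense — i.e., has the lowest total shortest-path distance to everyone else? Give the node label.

Farness (sum of distances to all others) for each node — 1:16, 2:15, 3:15, 4:9, 5:16, 6:16, 7:17, 8:16, 9:17, 10:17.
The smallest farness is 9, for 4, so 4 has the highest closeness.

4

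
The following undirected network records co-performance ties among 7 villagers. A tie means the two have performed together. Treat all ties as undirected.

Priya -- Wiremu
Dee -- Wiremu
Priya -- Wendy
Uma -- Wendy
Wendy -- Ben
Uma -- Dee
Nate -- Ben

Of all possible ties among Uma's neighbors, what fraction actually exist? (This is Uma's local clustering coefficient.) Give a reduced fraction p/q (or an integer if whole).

0

Uma's neighbors: Dee and Wendy (k = 2).
Possible neighbor pairs: C(2,2) = 1. Edges among them: none → e = 0.
Clustering(Uma) = 0/1.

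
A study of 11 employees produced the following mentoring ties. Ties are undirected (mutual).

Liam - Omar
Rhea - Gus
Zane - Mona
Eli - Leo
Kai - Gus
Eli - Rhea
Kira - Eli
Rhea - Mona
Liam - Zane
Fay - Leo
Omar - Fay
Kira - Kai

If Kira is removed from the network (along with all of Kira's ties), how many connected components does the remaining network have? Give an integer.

Kira's neighbors (Eli and Kai) remain reachable from one another through other ties, so the rest of the network stays in one piece.

1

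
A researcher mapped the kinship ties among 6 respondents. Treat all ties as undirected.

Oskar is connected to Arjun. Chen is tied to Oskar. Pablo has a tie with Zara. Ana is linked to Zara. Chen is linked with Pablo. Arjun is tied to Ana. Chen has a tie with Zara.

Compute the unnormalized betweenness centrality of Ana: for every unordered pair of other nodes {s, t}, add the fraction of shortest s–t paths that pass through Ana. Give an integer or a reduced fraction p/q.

Pairs whose geodesics pass through Ana — Arjun–Zara: 1; Arjun–Pablo: 1/2.
All other pairs contribute 0.
Summing the contributions gives betweenness(Ana) = 3/2.

3/2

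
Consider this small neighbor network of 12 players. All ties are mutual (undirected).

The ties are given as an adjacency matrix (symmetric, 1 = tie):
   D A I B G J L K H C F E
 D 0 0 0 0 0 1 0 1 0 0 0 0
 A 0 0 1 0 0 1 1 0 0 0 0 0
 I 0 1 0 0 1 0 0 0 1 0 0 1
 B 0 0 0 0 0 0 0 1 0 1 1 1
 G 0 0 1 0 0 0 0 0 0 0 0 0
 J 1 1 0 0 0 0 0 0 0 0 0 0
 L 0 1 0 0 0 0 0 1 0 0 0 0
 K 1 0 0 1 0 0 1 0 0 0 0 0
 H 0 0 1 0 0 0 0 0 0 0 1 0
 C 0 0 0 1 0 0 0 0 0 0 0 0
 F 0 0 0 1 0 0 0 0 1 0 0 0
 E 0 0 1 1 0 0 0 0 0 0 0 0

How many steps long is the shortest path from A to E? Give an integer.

2

One shortest route is A – I – E, which uses 2 edges, and A and E are not directly tied, so nothing shorter exists. So d(A,E) = 2.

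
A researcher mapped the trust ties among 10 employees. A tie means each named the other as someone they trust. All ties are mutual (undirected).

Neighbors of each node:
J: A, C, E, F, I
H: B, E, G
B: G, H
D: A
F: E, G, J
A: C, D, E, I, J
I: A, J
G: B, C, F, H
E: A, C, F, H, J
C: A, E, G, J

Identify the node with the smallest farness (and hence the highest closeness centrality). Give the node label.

Farness (sum of distances to all others) for each node — A:14, B:22, C:14, D:22, E:13, F:16, G:16, H:17, I:20, J:14.
The smallest farness is 13, for E, so E has the highest closeness.

E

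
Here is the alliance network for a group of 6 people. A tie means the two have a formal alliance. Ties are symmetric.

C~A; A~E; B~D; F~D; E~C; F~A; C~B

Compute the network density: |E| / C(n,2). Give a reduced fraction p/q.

7/15

There are 7 edges and 6 nodes, so the maximum possible is C(6,2) = 15.
Density = 7/15.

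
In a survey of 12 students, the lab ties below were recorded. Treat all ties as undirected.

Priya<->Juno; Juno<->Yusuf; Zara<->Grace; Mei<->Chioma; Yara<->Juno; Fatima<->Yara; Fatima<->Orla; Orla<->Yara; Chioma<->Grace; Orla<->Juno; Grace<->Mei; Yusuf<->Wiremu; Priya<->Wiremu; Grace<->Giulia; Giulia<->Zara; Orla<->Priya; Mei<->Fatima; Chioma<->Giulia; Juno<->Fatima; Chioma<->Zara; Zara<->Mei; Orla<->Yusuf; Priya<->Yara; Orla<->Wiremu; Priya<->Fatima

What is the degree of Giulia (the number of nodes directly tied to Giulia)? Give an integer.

3

Giulia is directly tied to Chioma, Grace, and Zara. That is 3 neighbors, so the degree of Giulia is 3.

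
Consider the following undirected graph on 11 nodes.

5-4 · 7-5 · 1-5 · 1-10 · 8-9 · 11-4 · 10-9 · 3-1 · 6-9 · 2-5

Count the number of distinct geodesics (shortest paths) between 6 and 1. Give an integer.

The shortest distance is 3, and the only length-3 path is 6–9–10–1. So there is exactly 1 shortest path.

1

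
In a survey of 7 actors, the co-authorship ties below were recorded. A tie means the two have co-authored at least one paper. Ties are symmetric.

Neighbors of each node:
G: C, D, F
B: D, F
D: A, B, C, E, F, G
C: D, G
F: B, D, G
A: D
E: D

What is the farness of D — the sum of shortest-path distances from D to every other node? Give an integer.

6

Distances from D: A:1, B:1, C:1, E:1, F:1, G:1.
Sum = 1 + 1 + 1 + 1 + 1 + 1 = 6.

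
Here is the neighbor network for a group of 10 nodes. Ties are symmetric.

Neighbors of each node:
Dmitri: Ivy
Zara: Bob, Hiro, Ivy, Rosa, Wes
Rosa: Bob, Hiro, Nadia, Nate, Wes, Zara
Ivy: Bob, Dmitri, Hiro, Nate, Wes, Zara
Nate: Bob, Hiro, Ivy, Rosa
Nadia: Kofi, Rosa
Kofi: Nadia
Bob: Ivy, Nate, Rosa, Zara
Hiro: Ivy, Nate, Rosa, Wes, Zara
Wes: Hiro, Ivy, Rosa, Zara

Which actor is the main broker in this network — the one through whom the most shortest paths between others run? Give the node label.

Rosa

Unnormalized betweenness of each node: Bob:29/20, Dmitri:0, Hiro:107/60, Ivy:55/6, Kofi:0, Nadia:8, Nate:29/20, Rosa:91/6, Wes:6/5, Zara:107/60.
Rosa has the largest value, 91/6, making it the main broker — the node through which the most shortest paths run.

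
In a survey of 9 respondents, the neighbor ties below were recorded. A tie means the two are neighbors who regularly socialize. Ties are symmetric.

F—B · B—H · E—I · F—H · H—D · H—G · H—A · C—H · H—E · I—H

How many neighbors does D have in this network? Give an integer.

1

D is directly tied to H. That is 1 neighbor, so the degree of D is 1.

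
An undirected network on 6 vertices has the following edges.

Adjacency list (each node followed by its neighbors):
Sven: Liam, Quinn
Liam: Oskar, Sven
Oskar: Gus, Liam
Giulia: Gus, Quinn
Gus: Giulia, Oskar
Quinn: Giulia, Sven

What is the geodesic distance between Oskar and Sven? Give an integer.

One shortest route is Oskar – Liam – Sven, which uses 2 edges, and Oskar and Sven are not directly tied, so nothing shorter exists. So d(Oskar,Sven) = 2.

2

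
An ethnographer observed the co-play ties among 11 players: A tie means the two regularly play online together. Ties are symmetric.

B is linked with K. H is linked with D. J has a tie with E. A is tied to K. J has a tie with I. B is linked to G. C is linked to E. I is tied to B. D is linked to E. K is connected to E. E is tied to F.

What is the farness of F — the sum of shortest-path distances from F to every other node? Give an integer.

Distances from F: A:3, B:3, C:2, D:2, E:1, G:4, H:3, I:3, J:2, K:2.
Sum = 3 + 3 + 2 + 2 + 1 + 4 + 3 + 3 + 2 + 2 = 25.

25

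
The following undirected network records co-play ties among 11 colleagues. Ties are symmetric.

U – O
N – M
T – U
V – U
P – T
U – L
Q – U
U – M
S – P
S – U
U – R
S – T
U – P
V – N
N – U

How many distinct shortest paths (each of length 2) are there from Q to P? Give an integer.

1

The shortest distance is 2, and the only length-2 path is Q–U–P. So there is exactly 1 shortest path.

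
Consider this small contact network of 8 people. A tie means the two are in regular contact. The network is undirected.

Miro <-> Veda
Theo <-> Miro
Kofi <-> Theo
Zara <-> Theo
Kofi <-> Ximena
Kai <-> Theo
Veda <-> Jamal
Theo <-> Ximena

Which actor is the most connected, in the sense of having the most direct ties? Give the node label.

Theo

Degrees — Jamal:1, Kai:1, Kofi:2, Miro:2, Theo:5, Veda:2, Ximena:2, Zara:1.
The maximum is 5, attained only by Theo.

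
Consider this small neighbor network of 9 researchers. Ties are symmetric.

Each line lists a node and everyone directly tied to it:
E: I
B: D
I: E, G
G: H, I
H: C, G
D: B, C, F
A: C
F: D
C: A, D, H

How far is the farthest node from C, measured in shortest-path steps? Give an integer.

4

Distances from C: A:1, B:2, D:1, E:4, F:2, G:2, H:1, I:3.
The largest is 4 (to E), so the eccentricity of C is 4.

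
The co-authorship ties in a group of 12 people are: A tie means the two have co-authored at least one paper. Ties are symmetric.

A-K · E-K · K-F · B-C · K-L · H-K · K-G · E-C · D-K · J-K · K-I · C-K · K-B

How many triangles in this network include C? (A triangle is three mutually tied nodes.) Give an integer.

2

C's neighbors: B, E, and K.
Neighbor pairs that are themselves tied: C–B–K; C–E–K. Each forms one triangle with C, for 2 in total.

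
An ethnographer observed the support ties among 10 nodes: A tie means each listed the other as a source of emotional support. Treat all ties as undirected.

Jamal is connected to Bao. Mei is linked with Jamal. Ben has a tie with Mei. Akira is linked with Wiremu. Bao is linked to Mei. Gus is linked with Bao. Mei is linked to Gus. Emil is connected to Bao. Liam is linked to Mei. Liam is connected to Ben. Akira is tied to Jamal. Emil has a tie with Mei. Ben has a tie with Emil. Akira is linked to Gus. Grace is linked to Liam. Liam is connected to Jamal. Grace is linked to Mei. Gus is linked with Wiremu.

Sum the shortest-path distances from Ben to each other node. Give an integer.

Distances from Ben: Akira:3, Bao:2, Emil:1, Grace:2, Gus:2, Jamal:2, Liam:1, Mei:1, Wiremu:3.
Sum = 3 + 2 + 1 + 2 + 2 + 2 + 1 + 1 + 3 = 17.

17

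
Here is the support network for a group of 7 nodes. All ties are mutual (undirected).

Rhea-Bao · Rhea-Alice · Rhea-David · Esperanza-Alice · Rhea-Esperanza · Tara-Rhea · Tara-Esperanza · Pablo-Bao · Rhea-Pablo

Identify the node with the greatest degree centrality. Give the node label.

Rhea

Degrees — Alice:2, Bao:2, David:1, Esperanza:3, Pablo:2, Rhea:6, Tara:2.
The maximum is 6, attained only by Rhea.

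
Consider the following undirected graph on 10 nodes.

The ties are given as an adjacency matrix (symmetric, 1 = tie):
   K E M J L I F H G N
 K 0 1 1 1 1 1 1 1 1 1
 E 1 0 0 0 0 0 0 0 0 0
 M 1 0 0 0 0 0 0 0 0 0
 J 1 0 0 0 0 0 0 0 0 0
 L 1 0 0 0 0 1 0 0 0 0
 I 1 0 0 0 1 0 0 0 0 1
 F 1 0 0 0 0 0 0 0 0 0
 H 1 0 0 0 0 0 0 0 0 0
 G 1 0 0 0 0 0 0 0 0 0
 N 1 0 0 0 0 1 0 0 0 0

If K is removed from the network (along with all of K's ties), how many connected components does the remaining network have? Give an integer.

Without K, the remaining ties split the others into: {E}; {M}; {J}; {I, L, N}; {F}; {H}; {G}.
That's 7 separate components.

7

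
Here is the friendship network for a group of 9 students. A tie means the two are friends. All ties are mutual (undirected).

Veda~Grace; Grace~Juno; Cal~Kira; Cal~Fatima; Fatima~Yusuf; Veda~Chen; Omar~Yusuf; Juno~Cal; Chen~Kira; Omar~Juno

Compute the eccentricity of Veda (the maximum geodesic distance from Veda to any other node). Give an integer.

4

Distances from Veda: Cal:3, Chen:1, Fatima:4, Grace:1, Juno:2, Kira:2, Omar:3, Yusuf:4.
The largest is 4 (to Yusuf and Fatima), so the eccentricity of Veda is 4.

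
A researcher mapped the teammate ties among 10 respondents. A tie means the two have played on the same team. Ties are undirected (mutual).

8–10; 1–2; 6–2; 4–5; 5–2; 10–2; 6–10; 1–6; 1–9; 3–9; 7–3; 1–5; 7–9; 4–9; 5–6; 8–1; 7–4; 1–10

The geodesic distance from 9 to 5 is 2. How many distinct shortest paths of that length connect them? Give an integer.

The shortest distance is 2. The length-2 paths are: 9–1–5; 9–4–5.
That gives 2 distinct shortest paths.

2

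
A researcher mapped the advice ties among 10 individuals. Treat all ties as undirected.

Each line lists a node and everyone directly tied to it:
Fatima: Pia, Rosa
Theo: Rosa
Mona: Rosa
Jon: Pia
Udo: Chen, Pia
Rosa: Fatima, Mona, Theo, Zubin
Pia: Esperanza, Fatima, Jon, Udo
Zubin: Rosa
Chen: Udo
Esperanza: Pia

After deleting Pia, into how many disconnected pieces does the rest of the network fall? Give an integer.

4

Without Pia, the remaining ties split the others into: {Fatima, Mona, Rosa, Theo, Zubin}; {Chen, Udo}; {Esperanza}; {Jon}.
That's 4 separate components.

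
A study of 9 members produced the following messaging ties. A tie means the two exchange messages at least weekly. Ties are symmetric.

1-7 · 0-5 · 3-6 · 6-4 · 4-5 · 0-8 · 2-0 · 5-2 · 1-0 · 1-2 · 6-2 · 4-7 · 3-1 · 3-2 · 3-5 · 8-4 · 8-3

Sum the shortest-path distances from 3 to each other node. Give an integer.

11

Distances from 3: 0:2, 1:1, 2:1, 4:2, 5:1, 6:1, 7:2, 8:1.
Sum = 2 + 1 + 1 + 2 + 1 + 1 + 2 + 1 = 11.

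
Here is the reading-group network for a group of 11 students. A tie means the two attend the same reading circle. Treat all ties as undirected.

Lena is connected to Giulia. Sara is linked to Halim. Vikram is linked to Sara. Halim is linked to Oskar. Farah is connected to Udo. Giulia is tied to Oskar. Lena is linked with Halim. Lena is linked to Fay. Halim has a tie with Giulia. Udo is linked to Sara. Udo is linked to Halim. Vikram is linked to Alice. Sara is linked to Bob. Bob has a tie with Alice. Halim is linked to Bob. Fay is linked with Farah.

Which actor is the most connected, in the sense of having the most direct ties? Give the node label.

Degrees — Alice:2, Bob:3, Farah:2, Fay:2, Giulia:3, Halim:6, Lena:3, Oskar:2, Sara:4, Udo:3, Vikram:2.
The maximum is 6, attained only by Halim.

Halim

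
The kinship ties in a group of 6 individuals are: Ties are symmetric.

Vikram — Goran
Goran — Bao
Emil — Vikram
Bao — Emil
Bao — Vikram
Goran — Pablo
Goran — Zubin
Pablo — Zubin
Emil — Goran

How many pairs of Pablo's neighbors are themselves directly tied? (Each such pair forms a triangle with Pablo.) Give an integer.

Pablo's neighbors: Goran and Zubin.
Neighbor pairs that are themselves tied: Pablo–Goran–Zubin. Each forms one triangle with Pablo, for 1 in total.

1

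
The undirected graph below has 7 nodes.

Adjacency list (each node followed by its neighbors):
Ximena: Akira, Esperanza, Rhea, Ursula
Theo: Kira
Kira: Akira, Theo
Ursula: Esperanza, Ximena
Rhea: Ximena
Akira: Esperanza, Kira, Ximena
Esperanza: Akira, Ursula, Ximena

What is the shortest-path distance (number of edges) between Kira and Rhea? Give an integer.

One shortest route is Kira – Akira – Ximena – Rhea, which uses 3 edges, and at distance 2 from Kira we only reach {Esperanza, Ximena}, which does not include Rhea. So d(Kira,Rhea) = 3.

3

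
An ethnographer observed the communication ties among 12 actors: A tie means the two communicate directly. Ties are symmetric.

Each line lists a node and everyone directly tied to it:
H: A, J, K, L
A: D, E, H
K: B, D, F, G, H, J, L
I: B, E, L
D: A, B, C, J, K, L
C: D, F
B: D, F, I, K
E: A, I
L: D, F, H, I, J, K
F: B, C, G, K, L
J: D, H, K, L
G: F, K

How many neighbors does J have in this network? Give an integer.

J is directly tied to D, H, K, and L. That is 4 neighbors, so the degree of J is 4.

4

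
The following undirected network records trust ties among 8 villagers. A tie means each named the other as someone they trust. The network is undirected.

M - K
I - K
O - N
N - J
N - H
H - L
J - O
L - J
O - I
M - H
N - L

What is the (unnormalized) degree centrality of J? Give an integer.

3

J is directly tied to L, N, and O. That is 3 neighbors, so the degree of J is 3.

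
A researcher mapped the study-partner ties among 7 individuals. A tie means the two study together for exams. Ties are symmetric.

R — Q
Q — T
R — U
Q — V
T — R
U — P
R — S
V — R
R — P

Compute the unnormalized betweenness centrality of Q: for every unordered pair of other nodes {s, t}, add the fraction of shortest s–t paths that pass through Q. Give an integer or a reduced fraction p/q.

1/2

Pairs whose geodesics pass through Q — T–V: 1/2.
All other pairs contribute 0.
Summing the contributions gives betweenness(Q) = 1/2.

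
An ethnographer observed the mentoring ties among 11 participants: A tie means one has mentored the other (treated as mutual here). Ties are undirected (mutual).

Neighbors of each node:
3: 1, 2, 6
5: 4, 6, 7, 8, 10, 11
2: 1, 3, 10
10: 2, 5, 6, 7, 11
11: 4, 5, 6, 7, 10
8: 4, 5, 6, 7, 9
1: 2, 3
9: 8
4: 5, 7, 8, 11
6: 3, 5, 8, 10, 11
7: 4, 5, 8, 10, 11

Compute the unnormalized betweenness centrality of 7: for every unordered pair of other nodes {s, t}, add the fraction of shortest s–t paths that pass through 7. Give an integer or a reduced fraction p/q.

Pairs whose geodesics pass through 7 — 8–10: 1/3; 8–11: 1/4; 8–2: 1/4; 10–4: 1/3; 10–9: 1/3; 4–2: 1/3; 4–1: 1/6; 11–9: 1/4; 9–2: 1/4.
All other pairs contribute 0.
Summing the contributions gives betweenness(7) = 5/2.

5/2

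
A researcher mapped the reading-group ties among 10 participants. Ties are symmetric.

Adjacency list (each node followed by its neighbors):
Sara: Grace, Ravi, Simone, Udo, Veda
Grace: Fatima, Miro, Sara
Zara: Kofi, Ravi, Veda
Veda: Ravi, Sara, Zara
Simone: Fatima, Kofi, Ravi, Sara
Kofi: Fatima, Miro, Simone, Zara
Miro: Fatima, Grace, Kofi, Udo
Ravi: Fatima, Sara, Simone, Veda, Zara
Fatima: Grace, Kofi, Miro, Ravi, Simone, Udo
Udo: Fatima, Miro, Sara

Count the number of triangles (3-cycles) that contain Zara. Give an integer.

1

Zara's neighbors: Kofi, Ravi, and Veda.
Neighbor pairs that are themselves tied: Zara–Ravi–Veda. Each forms one triangle with Zara, for 1 in total.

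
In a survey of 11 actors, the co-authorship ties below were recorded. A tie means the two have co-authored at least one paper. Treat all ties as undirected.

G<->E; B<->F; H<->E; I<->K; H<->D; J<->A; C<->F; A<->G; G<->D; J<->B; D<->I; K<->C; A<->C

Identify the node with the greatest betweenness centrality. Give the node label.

A

Unnormalized betweenness of each node: A:109/6, B:1, C:77/6, D:19/2, E:8/3, F:3, G:16, H:4/3, I:29/6, J:5, K:17/3.
A has the largest value, 109/6, making it the main broker — the node through which the most shortest paths run.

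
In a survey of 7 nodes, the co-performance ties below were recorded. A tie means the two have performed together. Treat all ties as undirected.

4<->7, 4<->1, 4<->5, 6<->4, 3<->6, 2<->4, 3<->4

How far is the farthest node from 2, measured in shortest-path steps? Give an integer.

2

Distances from 2: 1:2, 3:2, 4:1, 5:2, 6:2, 7:2.
The largest is 2 (to 1, 3, 7, 6, and 5), so the eccentricity of 2 is 2.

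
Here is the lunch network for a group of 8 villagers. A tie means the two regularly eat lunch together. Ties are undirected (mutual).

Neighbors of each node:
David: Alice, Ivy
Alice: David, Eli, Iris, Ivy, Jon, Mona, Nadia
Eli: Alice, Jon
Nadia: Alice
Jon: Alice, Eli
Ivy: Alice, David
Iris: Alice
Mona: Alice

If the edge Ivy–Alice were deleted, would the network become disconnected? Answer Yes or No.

No

Even without that edge, Ivy still reaches Alice via Ivy – David – Alice, so the network stays connected. Not a bridge.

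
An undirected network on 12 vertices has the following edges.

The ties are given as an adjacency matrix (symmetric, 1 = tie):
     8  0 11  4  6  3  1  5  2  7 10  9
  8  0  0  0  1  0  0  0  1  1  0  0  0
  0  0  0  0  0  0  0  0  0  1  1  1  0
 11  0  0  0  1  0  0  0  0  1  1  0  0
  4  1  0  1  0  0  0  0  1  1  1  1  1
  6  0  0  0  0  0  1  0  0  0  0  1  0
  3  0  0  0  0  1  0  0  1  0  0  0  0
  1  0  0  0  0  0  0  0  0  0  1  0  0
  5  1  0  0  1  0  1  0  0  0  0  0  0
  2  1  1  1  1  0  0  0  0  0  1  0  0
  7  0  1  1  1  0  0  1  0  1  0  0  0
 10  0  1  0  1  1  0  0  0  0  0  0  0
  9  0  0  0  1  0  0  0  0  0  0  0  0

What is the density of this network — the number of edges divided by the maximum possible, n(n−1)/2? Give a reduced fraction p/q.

19/66

There are 19 edges and 12 nodes, so the maximum possible is C(12,2) = 66.
Density = 19/66.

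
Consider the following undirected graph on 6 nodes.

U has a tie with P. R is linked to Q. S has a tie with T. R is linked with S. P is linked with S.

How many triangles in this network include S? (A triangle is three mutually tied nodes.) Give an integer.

0

S's neighbors are P, R, and T, but none of them are tied to each other, so no triangle contains S.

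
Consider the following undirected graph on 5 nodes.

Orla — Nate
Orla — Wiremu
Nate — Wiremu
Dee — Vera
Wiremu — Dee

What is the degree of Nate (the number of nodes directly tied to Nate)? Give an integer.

Nate is directly tied to Orla and Wiremu. That is 2 neighbors, so the degree of Nate is 2.

2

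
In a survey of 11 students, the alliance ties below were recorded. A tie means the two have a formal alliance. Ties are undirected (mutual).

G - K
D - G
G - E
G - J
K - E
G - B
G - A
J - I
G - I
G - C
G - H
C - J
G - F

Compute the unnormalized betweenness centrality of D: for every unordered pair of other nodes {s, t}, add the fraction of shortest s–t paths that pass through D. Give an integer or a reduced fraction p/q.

No shortest path between any pair of other nodes passes through D.
Summing the contributions gives betweenness(D) = 0.

0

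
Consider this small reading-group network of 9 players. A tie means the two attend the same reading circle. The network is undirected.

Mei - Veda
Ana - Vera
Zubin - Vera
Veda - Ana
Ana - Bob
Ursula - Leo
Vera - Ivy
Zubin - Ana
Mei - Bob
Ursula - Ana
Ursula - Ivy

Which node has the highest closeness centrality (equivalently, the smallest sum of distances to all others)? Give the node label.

Farness (sum of distances to all others) for each node — Ana:11, Bob:16, Ivy:18, Leo:21, Mei:21, Ursula:14, Veda:16, Vera:15, Zubin:16.
The smallest farness is 11, for Ana, so Ana has the highest closeness.

Ana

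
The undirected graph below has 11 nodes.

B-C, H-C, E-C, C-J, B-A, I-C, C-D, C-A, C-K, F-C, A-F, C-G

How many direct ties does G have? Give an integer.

G is directly tied to C. That is 1 neighbor, so the degree of G is 1.

1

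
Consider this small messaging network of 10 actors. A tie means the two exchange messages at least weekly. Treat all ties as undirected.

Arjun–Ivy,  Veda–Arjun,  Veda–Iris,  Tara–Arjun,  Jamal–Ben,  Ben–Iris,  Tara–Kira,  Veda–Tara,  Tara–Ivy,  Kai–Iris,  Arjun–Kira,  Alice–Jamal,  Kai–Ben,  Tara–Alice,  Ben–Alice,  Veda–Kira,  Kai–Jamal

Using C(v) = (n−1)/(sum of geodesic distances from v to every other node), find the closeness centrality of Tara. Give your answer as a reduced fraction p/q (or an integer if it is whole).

9/14

Distances from Tara: Alice:1, Arjun:1, Ben:2, Iris:2, Ivy:1, Jamal:2, Kai:3, Kira:1, Veda:1. Sum = 14.
n = 10, so closeness = 9/14.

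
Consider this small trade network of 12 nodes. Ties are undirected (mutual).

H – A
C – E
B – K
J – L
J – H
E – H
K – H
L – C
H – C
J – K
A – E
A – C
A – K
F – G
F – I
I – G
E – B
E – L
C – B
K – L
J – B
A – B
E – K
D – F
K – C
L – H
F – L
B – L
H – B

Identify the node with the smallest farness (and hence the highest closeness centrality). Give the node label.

Farness (sum of distances to all others) for each node — A:24, B:18, C:19, D:29, E:19, F:19, G:28, H:18, I:28, J:21, K:18, L:15.
The smallest farness is 15, for L, so L has the highest closeness.

L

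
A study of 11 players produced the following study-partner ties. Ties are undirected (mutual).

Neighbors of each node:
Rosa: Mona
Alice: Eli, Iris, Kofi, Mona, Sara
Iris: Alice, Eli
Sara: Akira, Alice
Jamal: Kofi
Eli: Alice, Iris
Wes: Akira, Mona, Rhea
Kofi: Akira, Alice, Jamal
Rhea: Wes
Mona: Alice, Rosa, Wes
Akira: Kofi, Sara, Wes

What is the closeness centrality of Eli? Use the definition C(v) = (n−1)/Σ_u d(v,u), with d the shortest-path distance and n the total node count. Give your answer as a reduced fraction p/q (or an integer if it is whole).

5/12

Distances from Eli: Akira:3, Alice:1, Iris:1, Jamal:3, Kofi:2, Mona:2, Rhea:4, Rosa:3, Sara:2, Wes:3. Sum = 24.
n = 11, so closeness = 10/24 = 5/12.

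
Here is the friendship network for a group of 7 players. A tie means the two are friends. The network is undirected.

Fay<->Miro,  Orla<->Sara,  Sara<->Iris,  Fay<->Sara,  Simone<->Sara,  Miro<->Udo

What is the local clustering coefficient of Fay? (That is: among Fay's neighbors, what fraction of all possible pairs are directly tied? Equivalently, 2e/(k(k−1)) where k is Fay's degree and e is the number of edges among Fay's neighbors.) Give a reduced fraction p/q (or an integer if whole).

0

Fay's neighbors: Miro and Sara (k = 2).
Possible neighbor pairs: C(2,2) = 1. Edges among them: none → e = 0.
Clustering(Fay) = 0/1.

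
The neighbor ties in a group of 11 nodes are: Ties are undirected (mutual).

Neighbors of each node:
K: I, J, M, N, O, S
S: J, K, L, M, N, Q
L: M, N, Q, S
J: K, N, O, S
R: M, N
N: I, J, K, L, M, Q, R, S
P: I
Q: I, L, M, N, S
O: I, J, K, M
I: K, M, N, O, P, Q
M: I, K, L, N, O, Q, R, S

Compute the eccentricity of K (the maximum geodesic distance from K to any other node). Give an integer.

Distances from K: I:1, J:1, L:2, M:1, N:1, O:1, P:2, Q:2, R:2, S:1.
The largest is 2 (to L, Q, R, and P), so the eccentricity of K is 2.

2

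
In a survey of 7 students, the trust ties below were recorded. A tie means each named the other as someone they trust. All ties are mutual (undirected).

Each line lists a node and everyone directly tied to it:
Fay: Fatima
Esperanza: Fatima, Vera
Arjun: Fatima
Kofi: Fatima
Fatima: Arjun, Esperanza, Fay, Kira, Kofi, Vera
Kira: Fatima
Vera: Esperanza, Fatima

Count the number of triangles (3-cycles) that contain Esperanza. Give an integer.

Esperanza's neighbors: Fatima and Vera.
Neighbor pairs that are themselves tied: Esperanza–Fatima–Vera. Each forms one triangle with Esperanza, for 1 in total.

1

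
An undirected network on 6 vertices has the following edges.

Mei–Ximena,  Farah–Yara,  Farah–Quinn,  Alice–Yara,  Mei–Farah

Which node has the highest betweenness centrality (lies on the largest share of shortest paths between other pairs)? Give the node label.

Farah

Unnormalized betweenness of each node: Alice:0, Farah:8, Mei:4, Quinn:0, Ximena:0, Yara:4.
Farah has the largest value, 8, making it the main broker — the node through which the most shortest paths run.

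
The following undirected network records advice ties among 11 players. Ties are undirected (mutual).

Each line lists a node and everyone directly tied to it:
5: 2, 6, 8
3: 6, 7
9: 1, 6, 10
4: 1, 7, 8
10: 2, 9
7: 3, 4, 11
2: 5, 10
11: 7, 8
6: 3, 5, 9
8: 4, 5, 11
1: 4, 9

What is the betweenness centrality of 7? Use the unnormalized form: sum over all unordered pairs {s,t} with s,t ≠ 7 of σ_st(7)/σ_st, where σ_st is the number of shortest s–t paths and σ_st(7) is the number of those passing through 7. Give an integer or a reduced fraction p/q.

11/2

Pairs whose geodesics pass through 7 — 1–11: 1/2; 1–3: 1/2; 4–11: 1/2; 4–3: 1; 4–6: 1/3; 8–3: 2/3; 11–3: 1; 11–6: 1/2; 11–9: 2/4.
All other pairs contribute 0.
Summing the contributions gives betweenness(7) = 11/2.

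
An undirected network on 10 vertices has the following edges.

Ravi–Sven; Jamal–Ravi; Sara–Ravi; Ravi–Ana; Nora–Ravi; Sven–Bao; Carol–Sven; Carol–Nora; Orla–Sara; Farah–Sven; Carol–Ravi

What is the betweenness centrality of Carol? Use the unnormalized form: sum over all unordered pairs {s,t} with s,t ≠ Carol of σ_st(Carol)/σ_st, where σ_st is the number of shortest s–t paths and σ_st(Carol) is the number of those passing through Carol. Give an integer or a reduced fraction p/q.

Pairs whose geodesics pass through Carol — Bao–Nora: 1/2; Sven–Nora: 1/2; Nora–Farah: 1/2.
All other pairs contribute 0.
Summing the contributions gives betweenness(Carol) = 3/2.

3/2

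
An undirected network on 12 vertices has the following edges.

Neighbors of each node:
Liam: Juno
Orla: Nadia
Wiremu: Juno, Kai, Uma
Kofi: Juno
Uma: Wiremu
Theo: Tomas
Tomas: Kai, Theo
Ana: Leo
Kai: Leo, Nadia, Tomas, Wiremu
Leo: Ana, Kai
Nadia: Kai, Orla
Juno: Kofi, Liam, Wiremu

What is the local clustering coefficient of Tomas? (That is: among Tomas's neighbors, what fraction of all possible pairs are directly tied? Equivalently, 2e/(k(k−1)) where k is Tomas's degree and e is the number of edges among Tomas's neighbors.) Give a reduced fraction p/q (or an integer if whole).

Tomas's neighbors: Kai and Theo (k = 2).
Possible neighbor pairs: C(2,2) = 1. Edges among them: none → e = 0.
Clustering(Tomas) = 0/1.

0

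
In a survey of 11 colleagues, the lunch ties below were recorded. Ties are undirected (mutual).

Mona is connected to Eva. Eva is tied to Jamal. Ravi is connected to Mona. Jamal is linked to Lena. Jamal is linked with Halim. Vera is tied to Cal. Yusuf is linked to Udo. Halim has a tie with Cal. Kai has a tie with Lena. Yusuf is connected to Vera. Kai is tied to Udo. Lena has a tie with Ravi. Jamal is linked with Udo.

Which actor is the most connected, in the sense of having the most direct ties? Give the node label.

Jamal

Degrees — Cal:2, Eva:2, Halim:2, Jamal:4, Kai:2, Lena:3, Mona:2, Ravi:2, Udo:3, Vera:2, Yusuf:2.
The maximum is 4, attained only by Jamal.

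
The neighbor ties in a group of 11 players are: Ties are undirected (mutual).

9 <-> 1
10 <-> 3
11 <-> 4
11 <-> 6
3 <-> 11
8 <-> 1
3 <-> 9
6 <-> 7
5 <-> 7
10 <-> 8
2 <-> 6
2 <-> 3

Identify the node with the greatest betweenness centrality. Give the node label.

3

Unnormalized betweenness of each node: 1:1, 2:15/2, 3:26, 4:0, 5:0, 6:17, 7:9, 8:1, 9:7, 10:7, 11:33/2.
3 has the largest value, 26, making it the main broker — the node through which the most shortest paths run.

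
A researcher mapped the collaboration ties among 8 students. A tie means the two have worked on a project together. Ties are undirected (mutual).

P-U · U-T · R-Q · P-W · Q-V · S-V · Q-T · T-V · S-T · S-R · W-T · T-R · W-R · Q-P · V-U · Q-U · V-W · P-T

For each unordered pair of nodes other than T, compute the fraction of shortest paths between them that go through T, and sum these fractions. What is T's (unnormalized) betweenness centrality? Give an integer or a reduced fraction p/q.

49/12

Pairs whose geodesics pass through T — V–R: 1/4; V–P: 1/4; Q–S: 1/3; Q–W: 1/4; U–S: 1/2; U–R: 1/2; U–W: 1/3; S–P: 1; S–W: 1/3; R–P: 1/3.
All other pairs contribute 0.
Summing the contributions gives betweenness(T) = 49/12.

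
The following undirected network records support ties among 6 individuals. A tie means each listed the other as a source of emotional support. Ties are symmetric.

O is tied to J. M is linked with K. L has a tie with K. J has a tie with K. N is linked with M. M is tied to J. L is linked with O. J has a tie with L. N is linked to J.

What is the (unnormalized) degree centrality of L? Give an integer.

L is directly tied to J, K, and O. That is 3 neighbors, so the degree of L is 3.

3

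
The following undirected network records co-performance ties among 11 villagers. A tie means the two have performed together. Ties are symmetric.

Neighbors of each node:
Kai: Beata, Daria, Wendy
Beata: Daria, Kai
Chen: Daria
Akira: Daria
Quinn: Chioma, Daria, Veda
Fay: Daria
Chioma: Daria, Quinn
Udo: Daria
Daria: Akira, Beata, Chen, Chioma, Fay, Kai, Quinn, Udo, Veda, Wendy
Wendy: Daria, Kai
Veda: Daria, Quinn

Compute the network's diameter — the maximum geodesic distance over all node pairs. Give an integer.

Eccentricity of each node (its greatest distance to any other): Akira:2, Beata:2, Chen:2, Chioma:2, Daria:1, Fay:2, Kai:2, Quinn:2, Udo:2, Veda:2, Wendy:2.
The maximum eccentricity is 2, realized for instance by the pair Veda–Beata via Veda – Daria – Beata. So the diameter is 2.

2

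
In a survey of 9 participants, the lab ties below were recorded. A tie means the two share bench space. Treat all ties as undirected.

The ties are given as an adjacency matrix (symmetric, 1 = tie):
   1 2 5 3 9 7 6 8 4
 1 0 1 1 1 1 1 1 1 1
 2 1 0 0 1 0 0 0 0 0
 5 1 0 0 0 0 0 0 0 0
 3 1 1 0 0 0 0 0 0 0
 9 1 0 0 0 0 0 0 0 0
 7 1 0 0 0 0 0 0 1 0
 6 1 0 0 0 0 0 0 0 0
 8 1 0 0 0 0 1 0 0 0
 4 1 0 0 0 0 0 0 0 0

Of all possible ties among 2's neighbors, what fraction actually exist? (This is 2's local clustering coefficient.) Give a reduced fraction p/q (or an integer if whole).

1

2's neighbors: 1 and 3 (k = 2).
Possible neighbor pairs: C(2,2) = 1. Edges among them: 1–3 → e = 1.
Clustering(2) = 1/1.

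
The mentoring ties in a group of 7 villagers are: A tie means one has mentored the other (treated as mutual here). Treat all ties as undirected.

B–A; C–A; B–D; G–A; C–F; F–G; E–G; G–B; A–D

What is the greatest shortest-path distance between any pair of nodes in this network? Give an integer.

Eccentricity of each node (its greatest distance to any other): A:2, B:2, C:3, D:3, E:3, F:3, G:2.
The maximum eccentricity is 3, realized for instance by the pair D–E via D – B – G – E. So the diameter is 3.

3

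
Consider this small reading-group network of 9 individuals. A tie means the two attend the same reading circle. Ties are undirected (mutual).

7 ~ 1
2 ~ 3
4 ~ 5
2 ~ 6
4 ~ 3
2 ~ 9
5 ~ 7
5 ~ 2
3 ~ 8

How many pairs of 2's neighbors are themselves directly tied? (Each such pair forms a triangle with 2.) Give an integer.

2's neighbors are 3, 5, 6, and 9, but none of them are tied to each other, so no triangle contains 2.

0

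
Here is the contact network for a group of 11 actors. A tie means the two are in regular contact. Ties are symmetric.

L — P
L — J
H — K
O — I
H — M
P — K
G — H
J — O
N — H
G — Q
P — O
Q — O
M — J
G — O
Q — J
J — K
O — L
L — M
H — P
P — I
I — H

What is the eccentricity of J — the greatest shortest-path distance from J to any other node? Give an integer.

3

Distances from J: G:2, H:2, I:2, K:1, L:1, M:1, N:3, O:1, P:2, Q:1.
The largest is 3 (to N), so the eccentricity of J is 3.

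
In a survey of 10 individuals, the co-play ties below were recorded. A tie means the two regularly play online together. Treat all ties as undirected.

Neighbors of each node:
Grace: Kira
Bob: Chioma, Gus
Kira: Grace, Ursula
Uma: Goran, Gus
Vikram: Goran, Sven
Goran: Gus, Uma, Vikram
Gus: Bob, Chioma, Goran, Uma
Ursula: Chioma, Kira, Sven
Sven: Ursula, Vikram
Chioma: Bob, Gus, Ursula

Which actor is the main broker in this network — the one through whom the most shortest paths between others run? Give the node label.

Unnormalized betweenness of each node: Bob:0, Chioma:12, Goran:5, Grace:0, Gus:10, Kira:8, Sven:5, Uma:0, Ursula:17, Vikram:4.
Ursula has the largest value, 17, making it the main broker — the node through which the most shortest paths run.

Ursula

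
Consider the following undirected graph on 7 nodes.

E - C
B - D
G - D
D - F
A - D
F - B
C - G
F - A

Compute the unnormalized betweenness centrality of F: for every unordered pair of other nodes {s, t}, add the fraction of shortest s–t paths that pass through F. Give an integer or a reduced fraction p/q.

1/2

Pairs whose geodesics pass through F — A–B: 1/2.
All other pairs contribute 0.
Summing the contributions gives betweenness(F) = 1/2.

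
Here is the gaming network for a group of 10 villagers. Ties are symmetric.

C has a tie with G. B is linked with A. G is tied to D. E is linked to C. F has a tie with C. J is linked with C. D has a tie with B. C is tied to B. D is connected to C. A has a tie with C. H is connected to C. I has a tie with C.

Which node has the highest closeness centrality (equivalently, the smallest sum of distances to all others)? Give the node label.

C

Farness (sum of distances to all others) for each node — A:16, B:15, C:9, D:15, E:17, F:17, G:16, H:17, I:17, J:17.
The smallest farness is 9, for C, so C has the highest closeness.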